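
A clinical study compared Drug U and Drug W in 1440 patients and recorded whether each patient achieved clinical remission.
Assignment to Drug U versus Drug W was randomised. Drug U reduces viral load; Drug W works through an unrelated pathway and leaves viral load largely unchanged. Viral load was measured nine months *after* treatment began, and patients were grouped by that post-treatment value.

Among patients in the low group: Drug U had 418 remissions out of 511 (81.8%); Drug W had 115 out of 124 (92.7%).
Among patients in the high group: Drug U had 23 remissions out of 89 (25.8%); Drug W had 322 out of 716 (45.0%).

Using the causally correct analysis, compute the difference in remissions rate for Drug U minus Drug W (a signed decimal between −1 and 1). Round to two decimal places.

Stratifying would compare drugs among patients the drugs themselves sorted into viral load groups — a form of selection on an intermediate. The unconditioned pooled rates give the total causal effect.
The causal difference is the pooled difference: 0.735 − 0.520 = +0.215.

+0.21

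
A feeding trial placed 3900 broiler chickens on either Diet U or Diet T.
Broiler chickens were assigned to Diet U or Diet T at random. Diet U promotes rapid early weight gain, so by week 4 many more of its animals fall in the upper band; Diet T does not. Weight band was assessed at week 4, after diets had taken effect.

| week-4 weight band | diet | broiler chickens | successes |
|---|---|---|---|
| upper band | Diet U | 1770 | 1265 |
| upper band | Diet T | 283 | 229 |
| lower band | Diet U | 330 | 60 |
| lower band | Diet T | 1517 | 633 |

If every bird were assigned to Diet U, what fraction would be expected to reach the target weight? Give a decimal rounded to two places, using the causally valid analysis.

0.63

Diet T is higher inside every week-4 weight band stratum but Diet U is higher in aggregate. Whether to stratify depends on how week-4 weight band relates to the diet.
Week-4 weight band is downstream of the diet. One should not condition on a consequence of treatment, so the overall rates are the right comparison.
So P(outcome | do(Diet U)) is just the pooled rate for Diet U: 1325/2100 = 0.631.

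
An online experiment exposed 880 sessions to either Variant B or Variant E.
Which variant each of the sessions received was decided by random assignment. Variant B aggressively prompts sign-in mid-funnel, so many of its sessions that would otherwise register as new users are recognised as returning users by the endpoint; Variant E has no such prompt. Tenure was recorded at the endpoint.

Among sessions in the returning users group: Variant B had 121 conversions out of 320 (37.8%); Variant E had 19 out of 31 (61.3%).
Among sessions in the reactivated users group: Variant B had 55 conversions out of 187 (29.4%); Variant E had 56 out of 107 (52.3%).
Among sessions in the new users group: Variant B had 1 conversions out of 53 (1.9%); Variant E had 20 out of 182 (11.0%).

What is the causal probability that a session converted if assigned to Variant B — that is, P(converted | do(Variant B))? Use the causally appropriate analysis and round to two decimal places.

0.32

The stratified and pooled comparisons disagree (Variant E wins within each user tenure; Variant B wins overall), so the answer turns on the causal role of user tenure.
Stratifying would compare variants among sessions the variants themselves sorted into user tenure groups — a form of selection on an intermediate. The unconditioned pooled rates give the total causal effect.
So P(outcome | do(Variant B)) is just the pooled rate for Variant B: 177/560 = 0.316.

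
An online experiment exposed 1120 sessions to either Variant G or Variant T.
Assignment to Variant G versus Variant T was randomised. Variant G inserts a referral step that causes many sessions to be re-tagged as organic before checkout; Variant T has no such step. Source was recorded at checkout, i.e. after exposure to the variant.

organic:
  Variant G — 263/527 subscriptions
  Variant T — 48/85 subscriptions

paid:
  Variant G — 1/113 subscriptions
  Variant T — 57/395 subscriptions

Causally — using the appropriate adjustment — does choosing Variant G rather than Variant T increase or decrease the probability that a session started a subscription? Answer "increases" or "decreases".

increases

The distribution of traffic source is itself part of what the variant does — it is an intermediate outcome. Holding it fixed would remove that part of the effect; the total effect is the pooled difference.
Pooled: Variant G 41.2% vs Variant T 21.9%; Variant G is higher overall.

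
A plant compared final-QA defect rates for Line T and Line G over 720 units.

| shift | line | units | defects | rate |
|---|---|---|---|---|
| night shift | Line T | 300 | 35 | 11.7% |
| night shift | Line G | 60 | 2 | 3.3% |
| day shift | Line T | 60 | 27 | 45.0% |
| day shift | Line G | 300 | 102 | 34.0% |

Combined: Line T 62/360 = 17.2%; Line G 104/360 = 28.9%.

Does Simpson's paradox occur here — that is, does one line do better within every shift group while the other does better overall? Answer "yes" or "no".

Within each shift level (night shift 11.7% vs 3.3%; day shift 45.0% vs 34.0%), Line G has the lower rate every time. Pooled: 17.2% vs 28.9% — Line T has the lower rate overall. The two comparisons disagree.

yes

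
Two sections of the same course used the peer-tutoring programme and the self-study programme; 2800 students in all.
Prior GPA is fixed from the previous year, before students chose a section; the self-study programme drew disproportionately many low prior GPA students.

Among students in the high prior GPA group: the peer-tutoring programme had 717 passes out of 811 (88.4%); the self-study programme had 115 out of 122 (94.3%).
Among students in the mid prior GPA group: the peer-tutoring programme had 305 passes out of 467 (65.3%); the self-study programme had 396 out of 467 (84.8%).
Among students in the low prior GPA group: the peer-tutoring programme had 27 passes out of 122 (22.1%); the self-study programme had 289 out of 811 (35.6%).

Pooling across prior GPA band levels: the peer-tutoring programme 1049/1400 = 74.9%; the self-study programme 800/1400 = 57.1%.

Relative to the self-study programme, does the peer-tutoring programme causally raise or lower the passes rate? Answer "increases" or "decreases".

Since prior GPA band is a pre-existing factor (not a product of the teaching method) and it affects the outcome on its own, it is a confounder. The stratified rates, not the pooled rate, identify the causal effect.
Within each level — high prior GPA: 88.4% vs 94.3%; mid prior GPA: 65.3% vs 84.8%; low prior GPA: 22.1% vs 35.6% — the self-study programme is higher every time.

decreases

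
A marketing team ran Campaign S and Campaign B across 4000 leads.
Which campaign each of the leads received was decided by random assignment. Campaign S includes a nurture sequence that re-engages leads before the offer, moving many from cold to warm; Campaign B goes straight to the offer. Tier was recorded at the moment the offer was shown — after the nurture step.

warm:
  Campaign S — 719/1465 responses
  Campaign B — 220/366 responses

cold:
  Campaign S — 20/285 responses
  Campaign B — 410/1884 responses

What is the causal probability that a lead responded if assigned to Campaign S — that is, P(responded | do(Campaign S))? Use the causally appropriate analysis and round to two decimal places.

0.42

Within every engagement tier level Campaign B has the higher rate, yet pooled Campaign S does — Simpson's reversal.
Engagement tier is downstream of the campaign. One should not condition on a consequence of treatment, so the overall rates are the right comparison.
So P(outcome | do(Campaign S)) is just the pooled rate for Campaign S: 739/1750 = 0.422.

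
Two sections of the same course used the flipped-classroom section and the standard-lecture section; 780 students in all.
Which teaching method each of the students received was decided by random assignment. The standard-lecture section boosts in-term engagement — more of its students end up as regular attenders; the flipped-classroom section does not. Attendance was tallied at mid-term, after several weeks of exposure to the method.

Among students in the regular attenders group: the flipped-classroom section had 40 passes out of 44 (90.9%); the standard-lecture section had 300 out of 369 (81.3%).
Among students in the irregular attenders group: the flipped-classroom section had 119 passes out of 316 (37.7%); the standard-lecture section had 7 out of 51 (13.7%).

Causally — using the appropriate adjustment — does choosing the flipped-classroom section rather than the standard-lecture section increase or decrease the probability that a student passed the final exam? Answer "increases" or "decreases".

The mid-term attendance-specific comparison favours the flipped-classroom section throughout, but the pooled figures favour the standard-lecture section. The question is whether to condition on mid-term attendance.
Mid-term attendance lies on the pathway teaching method → mid-term attendance → outcome, so adjusting for it blocks the indirect effect. For the total causal effect of teaching method, use the unadjusted pooled rates.
Pooled: the flipped-classroom section 44.2% vs the standard-lecture section 73.1%; the standard-lecture section is higher overall.

decreases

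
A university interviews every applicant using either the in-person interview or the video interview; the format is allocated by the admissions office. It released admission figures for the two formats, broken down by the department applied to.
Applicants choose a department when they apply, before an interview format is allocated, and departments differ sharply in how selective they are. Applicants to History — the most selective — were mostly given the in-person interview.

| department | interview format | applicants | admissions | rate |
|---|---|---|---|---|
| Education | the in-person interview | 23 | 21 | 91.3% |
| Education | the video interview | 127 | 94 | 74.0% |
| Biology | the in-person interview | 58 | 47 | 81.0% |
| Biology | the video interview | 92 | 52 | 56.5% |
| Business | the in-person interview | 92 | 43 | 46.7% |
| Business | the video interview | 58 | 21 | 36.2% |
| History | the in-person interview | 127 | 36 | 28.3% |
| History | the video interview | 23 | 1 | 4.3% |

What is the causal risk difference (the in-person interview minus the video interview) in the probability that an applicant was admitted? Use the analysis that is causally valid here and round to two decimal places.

+0.19

Within every department level the in-person interview has the higher rate, yet pooled the video interview does — Simpson's reversal.
Department satisfies the back-door criterion: it is not a descendant of the interview format, and it blocks the spurious path from interview format to outcome. Adjusting for it (i.e., using the within-department rates) gives the causal effect.
Adjusting over the population distribution of department: 0.250·(0.913−0.740) + 0.250·(0.810−0.565) + 0.250·(0.467−0.362) + 0.250·(0.283−0.043) = +0.191.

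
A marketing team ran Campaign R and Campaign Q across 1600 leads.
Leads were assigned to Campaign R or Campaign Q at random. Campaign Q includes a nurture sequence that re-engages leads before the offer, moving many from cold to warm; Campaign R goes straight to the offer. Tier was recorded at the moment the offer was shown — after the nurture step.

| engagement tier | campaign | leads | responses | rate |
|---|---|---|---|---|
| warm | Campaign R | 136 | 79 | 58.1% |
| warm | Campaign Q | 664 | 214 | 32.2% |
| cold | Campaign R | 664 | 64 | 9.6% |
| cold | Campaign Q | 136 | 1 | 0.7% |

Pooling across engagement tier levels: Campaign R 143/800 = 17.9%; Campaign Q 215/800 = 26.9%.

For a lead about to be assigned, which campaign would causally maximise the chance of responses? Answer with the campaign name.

Within every engagement tier level Campaign R has the higher rate, yet pooled Campaign Q does — Simpson's reversal.
The distribution of engagement tier is itself part of what the campaign does — it is an intermediate outcome. Holding it fixed would remove that part of the effect; the total effect is the pooled difference.
Pooled: Campaign R 17.9% vs Campaign Q 26.9%; Campaign Q is higher overall.

Campaign Q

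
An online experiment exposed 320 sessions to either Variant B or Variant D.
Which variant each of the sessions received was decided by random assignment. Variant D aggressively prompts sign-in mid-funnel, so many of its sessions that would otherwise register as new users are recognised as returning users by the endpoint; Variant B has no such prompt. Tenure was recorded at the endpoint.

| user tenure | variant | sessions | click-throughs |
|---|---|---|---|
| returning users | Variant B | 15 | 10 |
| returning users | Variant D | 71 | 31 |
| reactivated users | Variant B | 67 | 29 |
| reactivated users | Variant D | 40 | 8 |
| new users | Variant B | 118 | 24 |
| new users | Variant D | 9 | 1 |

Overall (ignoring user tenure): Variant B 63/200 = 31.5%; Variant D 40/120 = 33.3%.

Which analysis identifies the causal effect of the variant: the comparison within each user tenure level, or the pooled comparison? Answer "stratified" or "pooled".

User tenure lies on the pathway variant → user tenure → outcome, so adjusting for it blocks the indirect effect. For the total causal effect of variant, use the unadjusted pooled rates.
Pooled: Variant B 31.5% vs Variant D 33.3%; Variant D is higher overall.

pooled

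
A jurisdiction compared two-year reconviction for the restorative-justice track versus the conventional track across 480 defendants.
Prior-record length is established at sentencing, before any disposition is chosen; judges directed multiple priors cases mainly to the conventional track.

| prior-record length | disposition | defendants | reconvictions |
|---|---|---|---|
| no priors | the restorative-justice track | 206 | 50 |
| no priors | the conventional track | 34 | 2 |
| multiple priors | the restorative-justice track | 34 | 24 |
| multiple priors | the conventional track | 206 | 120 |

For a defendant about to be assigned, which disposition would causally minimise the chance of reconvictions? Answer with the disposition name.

the conventional track

The imbalance in prior-record length arose from how defendants were allocated, not from anything the disposition did; and prior-record length independently affects the outcome. The pooled gap is confounded — condition on prior-record length.
Within each level — no priors: 24.3% vs 5.9%; multiple priors: 70.6% vs 58.3% — the conventional track is lower every time.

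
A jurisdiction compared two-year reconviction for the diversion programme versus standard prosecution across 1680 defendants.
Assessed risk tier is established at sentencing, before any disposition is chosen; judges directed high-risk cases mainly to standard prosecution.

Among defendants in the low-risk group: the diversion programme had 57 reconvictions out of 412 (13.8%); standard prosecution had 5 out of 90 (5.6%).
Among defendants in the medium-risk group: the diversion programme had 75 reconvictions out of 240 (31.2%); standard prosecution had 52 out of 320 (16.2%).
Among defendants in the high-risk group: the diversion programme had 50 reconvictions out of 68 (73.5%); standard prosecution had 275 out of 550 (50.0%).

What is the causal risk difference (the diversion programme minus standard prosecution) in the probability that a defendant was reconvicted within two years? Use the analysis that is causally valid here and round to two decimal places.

Nothing the disposition does changes assessed risk tier; the imbalance is an allocation artefact. With assessed risk tier also predicting the outcome, the pooled figure is confounded, and the within-stratum comparison is the causal one.
Adjusting over the population distribution of assessed risk tier: 0.299·(0.138−0.056) + 0.333·(0.312−0.163) + 0.368·(0.735−0.500) = +0.161.

+0.16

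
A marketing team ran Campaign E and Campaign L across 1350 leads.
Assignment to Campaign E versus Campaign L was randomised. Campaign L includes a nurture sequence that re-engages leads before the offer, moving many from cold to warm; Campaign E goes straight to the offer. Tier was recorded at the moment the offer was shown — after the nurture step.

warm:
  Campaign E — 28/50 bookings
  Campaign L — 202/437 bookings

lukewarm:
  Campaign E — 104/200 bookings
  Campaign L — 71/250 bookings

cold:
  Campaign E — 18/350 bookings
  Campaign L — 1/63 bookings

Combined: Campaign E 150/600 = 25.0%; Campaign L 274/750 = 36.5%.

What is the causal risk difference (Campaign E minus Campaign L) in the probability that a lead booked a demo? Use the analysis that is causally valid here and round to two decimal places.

-0.12

Stratifying would compare campaigns among leads the campaigns themselves sorted into engagement tier groups — a form of selection on an intermediate. The unconditioned pooled rates give the total causal effect.
The causal difference is the pooled difference: 0.250 − 0.365 = -0.115.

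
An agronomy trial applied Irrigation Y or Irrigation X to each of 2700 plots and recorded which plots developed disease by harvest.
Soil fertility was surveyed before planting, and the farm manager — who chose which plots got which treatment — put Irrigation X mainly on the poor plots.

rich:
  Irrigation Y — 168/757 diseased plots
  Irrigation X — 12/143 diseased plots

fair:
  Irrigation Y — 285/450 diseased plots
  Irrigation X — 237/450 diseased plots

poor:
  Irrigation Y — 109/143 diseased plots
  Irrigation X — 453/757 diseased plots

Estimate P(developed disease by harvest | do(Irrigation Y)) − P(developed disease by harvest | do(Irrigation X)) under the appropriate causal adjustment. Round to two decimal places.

The soil fertility-specific comparison favours Irrigation X throughout, but the pooled figures favour Irrigation Y. The question is whether to condition on soil fertility.
Here soil fertility is a common cause — it drives both which irrigation a case falls under and the outcome. The crude comparison mixes populations; the stratum-specific rates are the causally relevant ones.
Adjusting over the population distribution of soil fertility: 0.333·(0.222−0.084) + 0.333·(0.633−0.527) + 0.333·(0.762−0.598) = +0.136.

+0.14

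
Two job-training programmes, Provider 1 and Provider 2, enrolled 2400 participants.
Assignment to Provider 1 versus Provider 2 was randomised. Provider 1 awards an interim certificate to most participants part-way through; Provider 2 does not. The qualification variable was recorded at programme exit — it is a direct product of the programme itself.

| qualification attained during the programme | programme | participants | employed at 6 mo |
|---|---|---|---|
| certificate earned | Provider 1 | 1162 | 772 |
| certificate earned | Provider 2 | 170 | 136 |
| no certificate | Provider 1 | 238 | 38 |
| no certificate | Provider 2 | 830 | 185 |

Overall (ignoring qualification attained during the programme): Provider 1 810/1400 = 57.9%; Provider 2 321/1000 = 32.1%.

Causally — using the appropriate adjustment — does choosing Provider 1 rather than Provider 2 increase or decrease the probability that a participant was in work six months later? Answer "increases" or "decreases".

Because the programme influences qualification attained during the programme, qualification attained during the programme is a post-treatment mediator, not a confounder. Stratifying on it would bias the estimate; the causal effect is the crude pooled difference.
Pooled: Provider 1 57.9% vs Provider 2 32.1%; Provider 1 is higher overall.

increases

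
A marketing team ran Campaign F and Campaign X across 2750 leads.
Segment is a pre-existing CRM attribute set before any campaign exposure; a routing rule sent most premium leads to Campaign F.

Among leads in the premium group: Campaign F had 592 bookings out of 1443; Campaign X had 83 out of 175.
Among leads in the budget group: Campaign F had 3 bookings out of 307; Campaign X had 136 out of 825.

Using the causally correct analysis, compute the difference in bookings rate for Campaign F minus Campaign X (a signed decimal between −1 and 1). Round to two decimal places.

-0.10

The stratified and pooled comparisons disagree (Campaign X wins within each customer segment; Campaign F wins overall), so the answer turns on the causal role of customer segment.
Customer segment differs across campaigns for reasons unrelated to any effect of the campaign itself, and it separately predicts the outcome — a classic confounder. We must compare within customer segment levels.
Adjusting over the population distribution of customer segment: 0.588·(0.410−0.474) + 0.412·(0.010−0.165) = -0.102.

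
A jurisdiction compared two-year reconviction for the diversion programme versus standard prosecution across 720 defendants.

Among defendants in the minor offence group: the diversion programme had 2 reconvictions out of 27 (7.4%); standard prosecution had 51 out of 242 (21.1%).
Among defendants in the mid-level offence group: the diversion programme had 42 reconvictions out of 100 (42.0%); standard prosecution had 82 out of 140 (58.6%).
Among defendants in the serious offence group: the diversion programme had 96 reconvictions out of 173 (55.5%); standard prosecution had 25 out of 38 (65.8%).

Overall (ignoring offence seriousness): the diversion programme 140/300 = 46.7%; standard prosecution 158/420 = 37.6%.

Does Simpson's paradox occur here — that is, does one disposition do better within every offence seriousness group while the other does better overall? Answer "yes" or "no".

yes

Within each offence seriousness level (minor offence 7.4% vs 21.1%; mid-level offence 42.0% vs 58.6%; serious offence 55.5% vs 65.8%), the diversion programme has the lower rate every time. Pooled: 46.7% vs 37.6% — standard prosecution has the lower rate overall. The two comparisons disagree.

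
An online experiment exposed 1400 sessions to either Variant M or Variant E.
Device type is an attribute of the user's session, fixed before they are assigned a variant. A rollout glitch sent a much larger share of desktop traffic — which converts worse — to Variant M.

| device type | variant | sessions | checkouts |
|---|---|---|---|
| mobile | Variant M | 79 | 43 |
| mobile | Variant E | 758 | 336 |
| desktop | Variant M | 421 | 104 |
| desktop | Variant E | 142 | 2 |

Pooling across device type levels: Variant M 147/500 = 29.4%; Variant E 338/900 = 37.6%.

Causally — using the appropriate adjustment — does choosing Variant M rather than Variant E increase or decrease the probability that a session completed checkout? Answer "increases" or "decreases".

Device type differs across variants for reasons unrelated to any effect of the variant itself, and it separately predicts the outcome — a classic confounder. We must compare within device type levels.
Within each level — mobile: 54.4% vs 44.3%; desktop: 24.7% vs 1.4% — Variant M is higher every time.

increases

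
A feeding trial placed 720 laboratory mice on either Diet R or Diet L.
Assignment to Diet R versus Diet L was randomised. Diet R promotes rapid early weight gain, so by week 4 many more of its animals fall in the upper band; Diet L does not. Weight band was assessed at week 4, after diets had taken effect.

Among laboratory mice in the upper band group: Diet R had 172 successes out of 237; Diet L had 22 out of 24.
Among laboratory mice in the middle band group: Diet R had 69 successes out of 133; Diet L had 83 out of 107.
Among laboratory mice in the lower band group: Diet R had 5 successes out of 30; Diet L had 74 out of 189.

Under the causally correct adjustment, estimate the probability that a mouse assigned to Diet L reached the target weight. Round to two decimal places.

The stratified and pooled comparisons disagree (Diet L wins within each week-4 weight band; Diet R wins overall), so the answer turns on the causal role of week-4 weight band.
Because the diet influences week-4 weight band, week-4 weight band is a post-treatment mediator, not a confounder. Stratifying on it would bias the estimate; the causal effect is the crude pooled difference.
So P(outcome | do(Diet L)) is just the pooled rate for Diet L: 179/320 = 0.559.

0.56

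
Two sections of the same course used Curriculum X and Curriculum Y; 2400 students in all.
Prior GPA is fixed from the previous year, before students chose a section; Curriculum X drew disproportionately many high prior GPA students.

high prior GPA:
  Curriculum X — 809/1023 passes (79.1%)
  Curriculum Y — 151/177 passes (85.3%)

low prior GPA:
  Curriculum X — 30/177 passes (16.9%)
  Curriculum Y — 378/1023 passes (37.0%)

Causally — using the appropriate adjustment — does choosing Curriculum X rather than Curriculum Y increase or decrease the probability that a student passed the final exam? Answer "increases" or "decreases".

decreases

Since prior GPA band is a pre-existing factor (not a product of the teaching method) and it affects the outcome on its own, it is a confounder. The stratified rates, not the pooled rate, identify the causal effect.
Within each level — high prior GPA: 79.1% vs 85.3%; low prior GPA: 16.9% vs 37.0% — Curriculum Y is higher every time.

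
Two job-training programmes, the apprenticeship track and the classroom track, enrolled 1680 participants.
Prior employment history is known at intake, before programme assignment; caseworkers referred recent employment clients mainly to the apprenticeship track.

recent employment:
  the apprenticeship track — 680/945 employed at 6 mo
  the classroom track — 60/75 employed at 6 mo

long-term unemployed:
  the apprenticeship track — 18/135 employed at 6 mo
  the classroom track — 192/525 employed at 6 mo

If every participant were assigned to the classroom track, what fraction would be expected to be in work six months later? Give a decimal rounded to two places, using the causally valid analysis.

The stratified and pooled comparisons disagree (the classroom track wins within each prior employment history; the apprenticeship track wins overall), so the answer turns on the causal role of prior employment history.
Prior employment history differs across programmes for reasons unrelated to any effect of the programme itself, and it separately predicts the outcome — a classic confounder. We must compare within prior employment history levels.
Standardising the classroom track to the population prior employment history mix: 0.607·60/75 + 0.393·192/525 = 0.629.

0.63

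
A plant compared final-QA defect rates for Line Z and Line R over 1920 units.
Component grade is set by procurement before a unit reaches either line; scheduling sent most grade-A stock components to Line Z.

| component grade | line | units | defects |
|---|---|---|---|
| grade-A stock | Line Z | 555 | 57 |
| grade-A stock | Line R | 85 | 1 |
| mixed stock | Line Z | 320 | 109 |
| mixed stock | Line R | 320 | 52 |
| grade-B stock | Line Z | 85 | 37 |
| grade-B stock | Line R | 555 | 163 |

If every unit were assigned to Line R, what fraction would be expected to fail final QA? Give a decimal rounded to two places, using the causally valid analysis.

Line R is lower inside every component grade stratum but Line Z is lower in aggregate. Whether to stratify depends on how component grade relates to the line.
Component grade satisfies the back-door criterion: it is not a descendant of the line, and it blocks the spurious path from line to outcome. Adjusting for it (i.e., using the within-component grade rates) gives the causal effect.
Standardising Line R to the population component grade mix: 0.333·1/85 + 0.333·52/320 + 0.333·163/555 = 0.156.

0.16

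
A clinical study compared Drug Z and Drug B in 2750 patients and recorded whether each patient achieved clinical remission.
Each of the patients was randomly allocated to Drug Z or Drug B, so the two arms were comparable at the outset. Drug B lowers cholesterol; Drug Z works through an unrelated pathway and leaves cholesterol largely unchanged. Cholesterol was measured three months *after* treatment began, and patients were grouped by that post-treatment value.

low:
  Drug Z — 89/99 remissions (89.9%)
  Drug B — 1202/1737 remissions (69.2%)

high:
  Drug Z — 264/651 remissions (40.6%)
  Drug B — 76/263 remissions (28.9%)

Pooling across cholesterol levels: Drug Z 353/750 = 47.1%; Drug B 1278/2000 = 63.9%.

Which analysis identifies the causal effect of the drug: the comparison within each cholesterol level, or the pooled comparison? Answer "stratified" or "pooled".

Within every cholesterol level Drug Z has the higher rate, yet pooled Drug B does — Simpson's reversal.
Because the drug influences cholesterol, cholesterol is a post-treatment mediator, not a confounder. Stratifying on it would bias the estimate; the causal effect is the crude pooled difference.
Pooled: Drug Z 47.1% vs Drug B 63.9%; Drug B is higher overall.

pooled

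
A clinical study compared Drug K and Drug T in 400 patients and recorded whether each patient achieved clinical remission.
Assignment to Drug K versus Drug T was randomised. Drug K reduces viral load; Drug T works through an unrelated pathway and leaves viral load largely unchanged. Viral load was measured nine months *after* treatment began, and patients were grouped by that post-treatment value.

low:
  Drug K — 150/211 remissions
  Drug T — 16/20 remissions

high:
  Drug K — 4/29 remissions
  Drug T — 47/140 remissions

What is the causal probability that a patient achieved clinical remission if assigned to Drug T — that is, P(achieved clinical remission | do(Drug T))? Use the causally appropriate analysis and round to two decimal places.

The viral load-specific comparison favours Drug T throughout, but the pooled figures favour Drug K. The question is whether to condition on viral load.
Because the drug influences viral load, viral load is a post-treatment mediator, not a confounder. Stratifying on it would bias the estimate; the causal effect is the crude pooled difference.
So P(outcome | do(Drug T)) is just the pooled rate for Drug T: 63/160 = 0.394.

0.39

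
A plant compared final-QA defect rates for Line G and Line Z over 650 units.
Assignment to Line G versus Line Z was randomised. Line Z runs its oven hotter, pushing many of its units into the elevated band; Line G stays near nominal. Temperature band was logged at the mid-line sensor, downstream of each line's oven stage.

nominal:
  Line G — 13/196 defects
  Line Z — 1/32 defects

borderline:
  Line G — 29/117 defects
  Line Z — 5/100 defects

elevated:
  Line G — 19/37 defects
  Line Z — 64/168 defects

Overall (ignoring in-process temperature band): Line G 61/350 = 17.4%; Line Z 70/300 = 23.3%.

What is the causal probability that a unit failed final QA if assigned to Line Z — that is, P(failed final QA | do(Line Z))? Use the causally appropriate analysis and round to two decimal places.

0.23

The stratified and pooled comparisons disagree (Line Z wins within each in-process temperature band; Line G wins overall), so the answer turns on the causal role of in-process temperature band.
Stratifying would compare lines among units the lines themselves sorted into in-process temperature band groups — a form of selection on an intermediate. The unconditioned pooled rates give the total causal effect.
So P(outcome | do(Line Z)) is just the pooled rate for Line Z: 70/300 = 0.233.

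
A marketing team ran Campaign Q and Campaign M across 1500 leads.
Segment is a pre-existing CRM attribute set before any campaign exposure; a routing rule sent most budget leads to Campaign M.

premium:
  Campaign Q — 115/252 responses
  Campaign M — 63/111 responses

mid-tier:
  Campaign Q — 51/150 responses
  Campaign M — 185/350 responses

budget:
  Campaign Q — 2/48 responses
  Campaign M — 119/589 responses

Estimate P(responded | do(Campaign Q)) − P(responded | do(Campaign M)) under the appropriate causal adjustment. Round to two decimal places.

Within every customer segment level Campaign M has the higher rate, yet pooled Campaign Q does — Simpson's reversal.
Nothing the campaign does changes customer segment; the imbalance is an allocation artefact. With customer segment also predicting the outcome, the pooled figure is confounded, and the within-stratum comparison is the causal one.
Adjusting over the population distribution of customer segment: 0.242·(0.456−0.568) + 0.333·(0.340−0.529) + 0.425·(0.042−0.202) = -0.158.

-0.16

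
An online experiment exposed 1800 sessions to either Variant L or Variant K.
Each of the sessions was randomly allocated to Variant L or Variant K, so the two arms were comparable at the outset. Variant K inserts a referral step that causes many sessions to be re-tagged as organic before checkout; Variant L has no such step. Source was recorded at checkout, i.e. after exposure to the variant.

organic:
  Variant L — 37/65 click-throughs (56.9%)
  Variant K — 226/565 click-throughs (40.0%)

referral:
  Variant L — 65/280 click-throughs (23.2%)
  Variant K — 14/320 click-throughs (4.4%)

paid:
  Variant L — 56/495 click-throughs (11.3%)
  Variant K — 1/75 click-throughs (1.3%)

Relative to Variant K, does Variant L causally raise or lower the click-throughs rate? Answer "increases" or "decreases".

decreases

Variant L is higher inside every traffic source stratum but Variant K is higher in aggregate. Whether to stratify depends on how traffic source relates to the variant.
Because the variant influences traffic source, traffic source is a post-treatment mediator, not a confounder. Stratifying on it would bias the estimate; the causal effect is the crude pooled difference.
Pooled: Variant L 18.8% vs Variant K 25.1%; Variant K is higher overall.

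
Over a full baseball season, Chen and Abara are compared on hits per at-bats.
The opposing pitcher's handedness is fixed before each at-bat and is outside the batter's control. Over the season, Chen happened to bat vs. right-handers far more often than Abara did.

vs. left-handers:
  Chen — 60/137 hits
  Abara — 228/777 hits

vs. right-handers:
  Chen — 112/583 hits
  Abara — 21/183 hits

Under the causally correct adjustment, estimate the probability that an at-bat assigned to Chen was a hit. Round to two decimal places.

Within every pitcher handedness level Chen has the higher rate, yet pooled Abara does — Simpson's reversal.
Pitcher handedness is set before the player has any effect — it is not caused by the player — and it independently drives the outcome. That makes it a confounder, so the causal comparison is within pitcher handedness levels.
Standardising Chen to the population pitcher handedness mix: 0.544·60/137 + 0.456·112/583 = 0.326.

0.33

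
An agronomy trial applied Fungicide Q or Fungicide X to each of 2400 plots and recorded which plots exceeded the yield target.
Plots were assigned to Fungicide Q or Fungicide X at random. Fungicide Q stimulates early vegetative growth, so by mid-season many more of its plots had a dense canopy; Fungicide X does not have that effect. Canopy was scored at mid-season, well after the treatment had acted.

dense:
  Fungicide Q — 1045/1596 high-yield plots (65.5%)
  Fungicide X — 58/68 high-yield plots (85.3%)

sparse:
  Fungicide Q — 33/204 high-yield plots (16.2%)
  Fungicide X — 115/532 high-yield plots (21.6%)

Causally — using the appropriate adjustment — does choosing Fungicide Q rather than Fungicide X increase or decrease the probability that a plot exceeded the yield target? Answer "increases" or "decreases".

Mid-season canopy is downstream of the fungicide. One should not condition on a consequence of treatment, so the overall rates are the right comparison.
Pooled: Fungicide Q 59.9% vs Fungicide X 28.8%; Fungicide Q is higher overall.

increases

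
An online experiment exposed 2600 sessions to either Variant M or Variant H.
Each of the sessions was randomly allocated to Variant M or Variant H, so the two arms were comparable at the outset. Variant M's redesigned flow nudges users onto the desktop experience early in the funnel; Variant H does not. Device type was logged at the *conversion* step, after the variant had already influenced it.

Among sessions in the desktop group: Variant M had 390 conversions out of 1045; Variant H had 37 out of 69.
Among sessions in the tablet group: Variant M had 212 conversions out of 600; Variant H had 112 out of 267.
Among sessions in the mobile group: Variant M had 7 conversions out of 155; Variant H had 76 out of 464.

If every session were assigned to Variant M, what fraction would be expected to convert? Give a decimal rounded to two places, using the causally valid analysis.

0.34

Device type here is a post-treatment variable shaped by the variant; conditioning on it would introduce bias rather than remove it. The overall comparison is the causal one.
So P(outcome | do(Variant M)) is just the pooled rate for Variant M: 609/1800 = 0.338.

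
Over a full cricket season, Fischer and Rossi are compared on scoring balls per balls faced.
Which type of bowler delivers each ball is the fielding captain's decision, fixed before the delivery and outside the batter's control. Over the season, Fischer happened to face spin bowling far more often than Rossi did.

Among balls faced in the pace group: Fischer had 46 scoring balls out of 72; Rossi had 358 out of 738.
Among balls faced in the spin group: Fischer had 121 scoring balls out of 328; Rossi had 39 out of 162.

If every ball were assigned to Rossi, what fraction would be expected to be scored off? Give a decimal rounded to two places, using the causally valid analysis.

Within every bowling type level Fischer has the higher rate, yet pooled Rossi does — Simpson's reversal.
Bowling type differs across players for reasons unrelated to any effect of the player itself, and it separately predicts the outcome — a classic confounder. We must compare within bowling type levels.
Standardising Rossi to the population bowling type mix: 0.623·358/738 + 0.377·39/162 = 0.393.

0.39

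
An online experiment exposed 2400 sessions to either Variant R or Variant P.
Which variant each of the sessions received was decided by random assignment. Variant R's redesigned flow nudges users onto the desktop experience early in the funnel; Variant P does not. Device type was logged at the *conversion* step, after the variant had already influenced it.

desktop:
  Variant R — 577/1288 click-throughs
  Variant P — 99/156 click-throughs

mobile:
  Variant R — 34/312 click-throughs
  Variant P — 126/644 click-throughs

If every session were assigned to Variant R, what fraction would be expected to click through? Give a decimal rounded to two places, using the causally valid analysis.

The distribution of device type is itself part of what the variant does — it is an intermediate outcome. Holding it fixed would remove that part of the effect; the total effect is the pooled difference.
So P(outcome | do(Variant R)) is just the pooled rate for Variant R: 611/1600 = 0.382.

0.38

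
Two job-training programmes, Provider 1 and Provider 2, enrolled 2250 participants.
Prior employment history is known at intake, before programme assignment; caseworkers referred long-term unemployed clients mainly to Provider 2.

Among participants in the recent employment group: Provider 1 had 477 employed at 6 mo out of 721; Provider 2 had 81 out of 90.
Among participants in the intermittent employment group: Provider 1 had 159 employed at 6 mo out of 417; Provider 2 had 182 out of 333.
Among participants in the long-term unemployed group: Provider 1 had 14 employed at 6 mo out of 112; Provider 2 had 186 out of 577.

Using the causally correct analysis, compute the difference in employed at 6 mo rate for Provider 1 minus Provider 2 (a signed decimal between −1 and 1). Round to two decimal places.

-0.20

Prior employment history satisfies the back-door criterion: it is not a descendant of the programme, and it blocks the spurious path from programme to outcome. Adjusting for it (i.e., using the within-prior employment history rates) gives the causal effect.
Adjusting over the population distribution of prior employment history: 0.360·(0.662−0.900) + 0.333·(0.381−0.547) + 0.306·(0.125−0.322) = -0.201.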